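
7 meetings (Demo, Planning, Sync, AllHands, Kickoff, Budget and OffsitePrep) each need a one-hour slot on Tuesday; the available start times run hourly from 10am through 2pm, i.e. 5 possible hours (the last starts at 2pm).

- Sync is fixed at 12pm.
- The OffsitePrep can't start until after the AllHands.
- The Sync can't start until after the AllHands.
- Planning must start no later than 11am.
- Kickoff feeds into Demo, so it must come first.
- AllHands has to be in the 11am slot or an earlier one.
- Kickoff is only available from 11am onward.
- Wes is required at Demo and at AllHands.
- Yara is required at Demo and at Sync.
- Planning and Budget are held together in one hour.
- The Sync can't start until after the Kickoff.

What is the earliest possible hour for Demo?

1pm

Precedence pushes Demo to at least 12pm.
Demo at 1pm is achievable: AllHands in 10am, OffsitePrep in 11am, Planning in 10am, Demo in 1pm, Budget in 10am, Kickoff in 11am, Sync in 12pm.
Nothing earlier works — the conflict constraints rule out every hour before 1pm.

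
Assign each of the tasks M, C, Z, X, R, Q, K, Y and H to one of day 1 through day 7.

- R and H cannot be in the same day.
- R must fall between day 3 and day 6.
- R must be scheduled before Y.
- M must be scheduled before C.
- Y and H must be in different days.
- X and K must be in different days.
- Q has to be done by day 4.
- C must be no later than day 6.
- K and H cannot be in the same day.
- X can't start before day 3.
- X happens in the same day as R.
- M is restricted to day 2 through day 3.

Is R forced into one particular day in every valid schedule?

R can be day 3 (e.g. Q -> day 1; H -> day 2; X -> day 3; M -> day 2; R -> day 3; Z -> day 1; Y -> day 4; K -> day 1; C -> day 3) or day 4 (e.g. Z -> day 1, H -> day 2, X -> day 4, C -> day 3, M -> day 2, R -> day 4, Q -> day 1, K -> day 1, Y -> day 5).

No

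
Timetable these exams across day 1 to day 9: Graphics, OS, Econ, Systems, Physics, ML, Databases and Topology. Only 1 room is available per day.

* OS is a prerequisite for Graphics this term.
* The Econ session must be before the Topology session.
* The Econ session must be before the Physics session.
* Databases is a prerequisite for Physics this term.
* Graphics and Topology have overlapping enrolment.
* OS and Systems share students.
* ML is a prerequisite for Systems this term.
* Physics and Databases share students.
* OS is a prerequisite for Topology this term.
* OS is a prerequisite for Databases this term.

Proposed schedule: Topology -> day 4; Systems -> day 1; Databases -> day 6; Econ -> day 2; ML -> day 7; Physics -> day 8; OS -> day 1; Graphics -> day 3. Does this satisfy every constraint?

OS is a prerequisite for Graphics this term — holds.
Only 1 room is available per day — violated.
ML is a prerequisite for Systems this term — violated.
Physics and Databases share students — holds.
Databases is a prerequisite for Physics this term — holds.
Graphics and Topology have overlapping enrolment — holds.
OS and Systems share students — violated.
OS is a prerequisite for Databases this term — holds.
The Econ session must be before the Physics session — holds.
OS is a prerequisite for Topology this term — holds.
The Econ session must be before the Topology session — holds.

Invalid. OS and Systems share students.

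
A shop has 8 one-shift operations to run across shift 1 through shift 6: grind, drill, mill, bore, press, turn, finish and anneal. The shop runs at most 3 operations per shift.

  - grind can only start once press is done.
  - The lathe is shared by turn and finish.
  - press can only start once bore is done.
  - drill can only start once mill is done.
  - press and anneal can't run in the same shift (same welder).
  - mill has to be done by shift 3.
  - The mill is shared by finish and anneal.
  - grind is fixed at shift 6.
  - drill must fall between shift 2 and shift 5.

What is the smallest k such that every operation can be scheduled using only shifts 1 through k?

The precedence chain requires at least 3 distinct shifts.
With at most 3 per shift and 8 operations, at least 3 shifts are needed.
grind can't be placed before shift 6, so the schedule must run through at least shift 6.
6 works (last occupied shift: shift 6): for example bore in shift 1; anneal in shift 3; drill in shift 2; turn in shift 1; finish in shift 2; grind in shift 6; press in shift 2; mill in shift 1.

6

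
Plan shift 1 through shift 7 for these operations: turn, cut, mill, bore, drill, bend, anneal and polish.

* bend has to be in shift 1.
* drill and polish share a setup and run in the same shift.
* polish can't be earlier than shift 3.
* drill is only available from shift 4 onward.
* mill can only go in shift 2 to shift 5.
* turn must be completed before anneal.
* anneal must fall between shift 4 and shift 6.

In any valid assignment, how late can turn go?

shift 5

Downstream work caps turn at shift 5.
turn at shift 5 is achievable: cut -> shift 1, mill -> shift 2, polish -> shift 4, anneal -> shift 6, bore -> shift 1, bend -> shift 1, drill -> shift 4, turn -> shift 5.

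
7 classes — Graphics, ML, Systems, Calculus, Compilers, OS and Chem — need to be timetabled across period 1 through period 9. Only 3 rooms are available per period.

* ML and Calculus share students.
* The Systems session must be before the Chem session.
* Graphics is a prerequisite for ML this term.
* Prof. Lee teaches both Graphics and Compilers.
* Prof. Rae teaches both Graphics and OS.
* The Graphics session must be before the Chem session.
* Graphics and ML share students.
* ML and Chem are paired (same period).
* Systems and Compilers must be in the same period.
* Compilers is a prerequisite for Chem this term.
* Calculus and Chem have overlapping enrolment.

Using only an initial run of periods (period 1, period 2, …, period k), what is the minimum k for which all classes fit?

The precedence chain requires at least 2 distinct periods.
With at most 3 per period and 7 classes, at least 3 periods are needed.
3 works (last occupied period: period 3): for example OS -> period 2; ML -> period 3; Systems -> period 2; Graphics -> period 1; Chem -> period 3; Compilers -> period 2; Calculus -> period 1.

3 periods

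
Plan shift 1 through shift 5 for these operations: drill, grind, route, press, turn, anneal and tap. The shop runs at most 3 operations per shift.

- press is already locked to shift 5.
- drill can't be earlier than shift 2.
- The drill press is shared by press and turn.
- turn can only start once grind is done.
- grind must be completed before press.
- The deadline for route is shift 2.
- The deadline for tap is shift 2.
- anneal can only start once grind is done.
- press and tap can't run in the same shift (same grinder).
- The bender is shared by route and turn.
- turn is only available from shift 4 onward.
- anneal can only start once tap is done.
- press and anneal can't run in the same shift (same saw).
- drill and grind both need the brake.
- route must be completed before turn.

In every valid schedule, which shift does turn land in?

turn's window is shift 4–shift 5.
press is fixed at shift 5, and turn can't share a shift with press.
So turn must be shift 4.

shift 4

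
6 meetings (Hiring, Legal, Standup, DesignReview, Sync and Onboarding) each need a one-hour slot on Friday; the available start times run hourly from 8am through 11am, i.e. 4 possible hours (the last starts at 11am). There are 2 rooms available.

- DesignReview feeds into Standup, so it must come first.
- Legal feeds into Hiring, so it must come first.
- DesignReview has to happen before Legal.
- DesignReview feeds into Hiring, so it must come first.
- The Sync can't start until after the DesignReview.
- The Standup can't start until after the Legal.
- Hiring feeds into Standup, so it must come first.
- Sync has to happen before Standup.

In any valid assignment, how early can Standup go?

Precedence pushes Standup to at least 11am.
Standup at 11am is achievable: Hiring=10am; Sync=9am; Legal=9am; Onboarding=8am; Standup=11am; DesignReview=8am.

11am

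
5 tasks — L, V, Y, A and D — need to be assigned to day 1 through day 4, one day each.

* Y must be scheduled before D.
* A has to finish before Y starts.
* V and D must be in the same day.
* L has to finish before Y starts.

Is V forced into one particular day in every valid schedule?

V can be day 3 (e.g. D -> day 3; V -> day 3; A -> day 1; Y -> day 2; L -> day 1) or day 4 (e.g. L=day 1, D=day 4, V=day 4, Y=day 2, A=day 1).

No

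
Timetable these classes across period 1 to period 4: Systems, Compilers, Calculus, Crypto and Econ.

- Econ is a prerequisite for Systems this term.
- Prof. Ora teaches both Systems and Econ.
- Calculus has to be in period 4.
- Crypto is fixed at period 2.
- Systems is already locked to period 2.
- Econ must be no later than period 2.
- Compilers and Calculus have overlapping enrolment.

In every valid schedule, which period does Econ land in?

period 1

Econ's window is period 1–period 2.
Systems is fixed at period 2, and Econ can't share a period with Systems.
So Econ must be period 1.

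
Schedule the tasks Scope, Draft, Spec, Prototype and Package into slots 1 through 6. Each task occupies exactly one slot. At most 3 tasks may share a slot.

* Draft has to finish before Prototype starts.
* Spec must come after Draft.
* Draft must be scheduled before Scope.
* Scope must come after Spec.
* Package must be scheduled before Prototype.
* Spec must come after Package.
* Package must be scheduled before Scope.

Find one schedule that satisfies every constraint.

Draft=1; Scope=3; Package=1; Spec=2; Prototype=2

Checking: Spec(2) before Scope(3); Package(1) before Spec(2); Package(1) before Scope(3); Draft(1) before Scope(3); Draft(1) before Spec(2); Package(1) before Prototype(2); Draft(1) before Prototype(2); max 2 per slot (cap 3).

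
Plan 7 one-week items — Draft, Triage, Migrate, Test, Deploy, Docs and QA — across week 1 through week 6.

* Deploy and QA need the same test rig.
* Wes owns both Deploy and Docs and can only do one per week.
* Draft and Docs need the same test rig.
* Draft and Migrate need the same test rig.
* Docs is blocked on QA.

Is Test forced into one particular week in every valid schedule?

Test can be week 1 (e.g. QA in week 1, Test in week 1, Draft in week 1, Migrate in week 2, Docs in week 2, Triage in week 1, Deploy in week 3) or week 2 (e.g. Test in week 2; Draft in week 1; Docs in week 2; Deploy in week 3; QA in week 1; Migrate in week 2; Triage in week 1).

No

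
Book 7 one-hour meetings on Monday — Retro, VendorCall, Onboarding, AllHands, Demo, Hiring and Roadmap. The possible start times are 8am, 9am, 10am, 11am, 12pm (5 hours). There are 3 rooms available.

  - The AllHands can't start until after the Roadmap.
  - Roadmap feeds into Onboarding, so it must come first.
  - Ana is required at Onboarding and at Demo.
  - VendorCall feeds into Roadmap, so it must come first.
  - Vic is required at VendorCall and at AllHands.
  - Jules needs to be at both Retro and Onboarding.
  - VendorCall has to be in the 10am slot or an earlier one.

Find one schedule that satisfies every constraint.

Hiring=9am, Retro=8am, VendorCall=8am, Demo=8am, AllHands=10am, Onboarding=10am, Roadmap=9am

Checking: Roadmap(9am) before Onboarding(10am); VendorCall(8am) before Roadmap(9am); Roadmap(9am) before AllHands(10am); Onboarding(10am) != Demo(8am); Retro(8am) != Onboarding(10am); VendorCall(8am) != AllHands(10am); VendorCall=8am in [8am,10am]; max 3 per hour (cap 3).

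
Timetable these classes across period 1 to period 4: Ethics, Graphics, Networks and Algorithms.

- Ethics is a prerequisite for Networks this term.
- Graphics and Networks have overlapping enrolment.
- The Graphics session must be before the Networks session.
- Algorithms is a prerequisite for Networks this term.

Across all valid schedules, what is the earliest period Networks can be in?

period 2

Precedence pushes Networks to at least period 2.
Networks at period 2 is achievable: Algorithms -> period 1; Networks -> period 2; Graphics -> period 1; Ethics -> period 1.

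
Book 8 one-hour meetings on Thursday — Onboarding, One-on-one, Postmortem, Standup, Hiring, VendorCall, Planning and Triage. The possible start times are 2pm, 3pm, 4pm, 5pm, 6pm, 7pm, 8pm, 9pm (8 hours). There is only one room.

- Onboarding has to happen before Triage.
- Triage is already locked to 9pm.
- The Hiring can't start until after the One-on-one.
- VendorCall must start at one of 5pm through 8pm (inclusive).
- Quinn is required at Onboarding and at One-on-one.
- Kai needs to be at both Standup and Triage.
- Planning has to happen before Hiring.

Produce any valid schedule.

Postmortem -> 7pm, One-on-one -> 2pm, Hiring -> 4pm, Onboarding -> 6pm, Triage -> 9pm, VendorCall -> 5pm, Standup -> 8pm, Planning -> 3pm

Checking: Onboarding(6pm) before Triage(9pm); One-on-one(2pm) before Hiring(4pm); Planning(3pm) before Hiring(4pm); Standup(8pm) != Triage(9pm); Onboarding(6pm) != One-on-one(2pm); Triage=9pm in [9pm,9pm]; VendorCall=5pm in [5pm,8pm]; max 1 per hour (cap 1).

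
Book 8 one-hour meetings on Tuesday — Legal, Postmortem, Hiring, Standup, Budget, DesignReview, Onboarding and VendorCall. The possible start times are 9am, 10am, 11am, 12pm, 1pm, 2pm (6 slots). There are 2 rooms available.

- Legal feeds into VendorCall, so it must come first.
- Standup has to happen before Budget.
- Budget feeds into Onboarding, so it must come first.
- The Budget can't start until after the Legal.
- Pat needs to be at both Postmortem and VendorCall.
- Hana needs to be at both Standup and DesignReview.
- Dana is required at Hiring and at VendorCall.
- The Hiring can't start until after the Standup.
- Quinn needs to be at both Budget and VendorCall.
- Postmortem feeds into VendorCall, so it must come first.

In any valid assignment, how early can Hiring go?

10am

Precedence pushes Hiring to at least 10am.
Hiring at 10am is achievable: Legal in 9am, Budget in 10am, Onboarding in 11am, Standup in 9am, VendorCall in 12pm, DesignReview in 12pm, Hiring in 10am, Postmortem in 11am.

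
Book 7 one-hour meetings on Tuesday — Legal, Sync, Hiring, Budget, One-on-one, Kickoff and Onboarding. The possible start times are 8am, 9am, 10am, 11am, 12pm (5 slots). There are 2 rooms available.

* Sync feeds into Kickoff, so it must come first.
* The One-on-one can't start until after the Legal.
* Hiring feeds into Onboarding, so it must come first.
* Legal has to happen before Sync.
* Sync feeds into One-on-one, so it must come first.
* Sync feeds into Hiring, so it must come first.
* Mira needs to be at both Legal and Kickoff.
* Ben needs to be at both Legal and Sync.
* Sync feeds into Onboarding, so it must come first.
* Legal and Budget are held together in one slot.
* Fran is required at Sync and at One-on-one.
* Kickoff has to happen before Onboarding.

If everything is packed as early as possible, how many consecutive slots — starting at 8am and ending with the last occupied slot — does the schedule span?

4 slots

The precedence chain requires at least 4 distinct slots.
With at most 2 per slot and 7 meetings, at least 4 slots are needed.
4 works (last occupied slot: 11am): for example One-on-one=11am; Onboarding=11am; Kickoff=10am; Legal=8am; Sync=9am; Hiring=10am; Budget=8am.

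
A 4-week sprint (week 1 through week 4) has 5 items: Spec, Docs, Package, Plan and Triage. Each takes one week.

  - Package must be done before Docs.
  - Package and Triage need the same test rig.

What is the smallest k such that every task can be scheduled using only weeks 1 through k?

2 weeks

The precedence chain requires at least 2 distinct weeks.
2 works (last occupied week: week 2): for example Package=week 1, Plan=week 1, Spec=week 1, Docs=week 2, Triage=week 2.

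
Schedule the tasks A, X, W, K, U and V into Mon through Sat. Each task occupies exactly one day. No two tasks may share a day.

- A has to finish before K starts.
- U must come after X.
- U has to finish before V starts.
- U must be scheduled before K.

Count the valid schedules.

42

Splitting on A: it can be Mon (10), Tue (10), Wed (10), Thu (8), Fri (4). Listing each branch's schedules as (X, W, K, U, V):
A=Mon: (Tue,Wed,Fri,Thu,Sat) (Tue,Wed,Sat,Thu,Fri) (Tue,Thu,Fri,Wed,Sat) (Tue,Thu,Sat,Wed,Fri) (Tue,Fri,Thu,Wed,Sat) (Tue,Fri,Sat,Wed,Thu) (Tue,Sat,Thu,Wed,Fri) (Tue,Sat,Fri,Wed,Thu) (Wed,Tue,Fri,Thu,Sat) (Wed,Tue,Sat,Thu,Fri) — 10.
A=Tue: (Mon,Wed,Fri,Thu,Sat) (Mon,Wed,Sat,Thu,Fri) (Mon,Thu,Fri,Wed,Sat) (Mon,Thu,Sat,Wed,Fri) (Mon,Fri,Thu,Wed,Sat) (Mon,Fri,Sat,Wed,Thu) (Mon,Sat,Thu,Wed,Fri) (Mon,Sat,Fri,Wed,Thu) (Wed,Mon,Fri,Thu,Sat) (Wed,Mon,Sat,Thu,Fri) — 10.
A=Wed: (Mon,Tue,Fri,Thu,Sat) (Mon,Tue,Sat,Thu,Fri) (Mon,Thu,Fri,Tue,Sat) (Mon,Thu,Sat,Tue,Fri) (Mon,Fri,Thu,Tue,Sat) (Mon,Fri,Sat,Tue,Thu) (Mon,Sat,Thu,Tue,Fri) (Mon,Sat,Fri,Tue,Thu) (Tue,Mon,Fri,Thu,Sat) (Tue,Mon,Sat,Thu,Fri) — 10.
A=Thu: (Mon,Tue,Fri,Wed,Sat) (Mon,Tue,Sat,Wed,Fri) (Mon,Wed,Fri,Tue,Sat) (Mon,Wed,Sat,Tue,Fri) (Mon,Fri,Sat,Tue,Wed) (Mon,Sat,Fri,Tue,Wed) (Tue,Mon,Fri,Wed,Sat) (Tue,Mon,Sat,Wed,Fri) — 8.
A=Fri: (Mon,Tue,Sat,Wed,Thu) (Mon,Wed,Sat,Tue,Thu) (Mon,Thu,Sat,Tue,Wed) (Tue,Mon,Sat,Wed,Thu) — 4.
Summing: 10 + 10 + 10 + 8 + 4 = 42.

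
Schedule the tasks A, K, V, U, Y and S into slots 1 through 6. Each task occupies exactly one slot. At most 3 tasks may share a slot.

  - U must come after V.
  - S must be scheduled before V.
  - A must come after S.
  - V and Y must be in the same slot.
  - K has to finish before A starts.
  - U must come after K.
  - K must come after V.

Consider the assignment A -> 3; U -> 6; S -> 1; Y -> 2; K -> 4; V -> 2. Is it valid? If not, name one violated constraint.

A must come after S — holds.
K must come after V — holds.
K has to finish before A starts — violated.
U must come after V — holds.
U must come after K — holds.
S must be scheduled before V — holds.
V and Y must be in the same slot — holds.
At most 3 tasks may share a slot — holds.

Invalid. K has to finish before A starts.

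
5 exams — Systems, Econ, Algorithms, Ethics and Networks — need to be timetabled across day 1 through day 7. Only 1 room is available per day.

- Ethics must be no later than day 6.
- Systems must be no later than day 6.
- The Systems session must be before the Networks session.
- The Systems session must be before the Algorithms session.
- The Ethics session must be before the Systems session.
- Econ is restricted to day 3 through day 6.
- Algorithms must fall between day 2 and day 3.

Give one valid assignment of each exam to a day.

Econ=day 4, Ethics=day 1, Systems=day 2, Algorithms=day 3, Networks=day 5

Checking: Systems(day 2) before Algorithms(day 3); Systems(day 2) before Networks(day 5); Ethics(day 1) before Systems(day 2); Algorithms=day 3 in [day 2,day 3]; Systems=day 2 in [day 1,day 6]; Econ=day 4 in [day 3,day 6]; Ethics=day 1 in [day 1,day 6]; max 1 per day (cap 1).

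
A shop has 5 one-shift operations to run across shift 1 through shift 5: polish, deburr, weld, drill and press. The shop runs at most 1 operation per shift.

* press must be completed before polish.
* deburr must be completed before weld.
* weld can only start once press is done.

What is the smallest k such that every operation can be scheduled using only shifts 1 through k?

The precedence chain requires at least 2 distinct shifts.
With at most 1 per shift and 5 operations, at least 5 shifts are needed.
5 works (last occupied shift: shift 5): for example polish=shift 4; drill=shift 5; deburr=shift 2; weld=shift 3; press=shift 1.

5 shifts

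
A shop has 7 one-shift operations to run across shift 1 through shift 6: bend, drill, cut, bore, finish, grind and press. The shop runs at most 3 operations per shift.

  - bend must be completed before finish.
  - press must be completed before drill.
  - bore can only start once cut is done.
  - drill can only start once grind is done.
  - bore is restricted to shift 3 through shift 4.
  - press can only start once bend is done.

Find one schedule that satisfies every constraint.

finish -> shift 2, press -> shift 2, drill -> shift 3, bend -> shift 1, bore -> shift 3, grind -> shift 1, cut -> shift 1

Checking: cut(shift 1) before bore(shift 3); grind(shift 1) before drill(shift 3); bend(shift 1) before finish(shift 2); press(shift 2) before drill(shift 3); bend(shift 1) before press(shift 2); bore=shift 3 in [shift 3,shift 4]; max 3 per shift (cap 3).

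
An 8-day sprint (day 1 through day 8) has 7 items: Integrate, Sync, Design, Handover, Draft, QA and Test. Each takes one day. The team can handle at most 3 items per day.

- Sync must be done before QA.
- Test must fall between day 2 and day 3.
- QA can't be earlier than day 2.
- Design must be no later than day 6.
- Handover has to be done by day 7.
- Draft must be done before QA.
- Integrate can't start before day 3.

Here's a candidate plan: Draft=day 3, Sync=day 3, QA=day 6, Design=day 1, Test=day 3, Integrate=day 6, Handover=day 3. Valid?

Invalid. The team can handle at most 3 items per day.

QA can't be earlier than day 2 — holds.
Draft must be done before QA — holds.
Integrate can't start before day 3 — holds.
The team can handle at most 3 items per day — violated.
Sync must be done before QA — holds.
Handover has to be done by day 7 — holds.
Test must fall between day 2 and day 3 — holds.
Design must be no later than day 6 — holds.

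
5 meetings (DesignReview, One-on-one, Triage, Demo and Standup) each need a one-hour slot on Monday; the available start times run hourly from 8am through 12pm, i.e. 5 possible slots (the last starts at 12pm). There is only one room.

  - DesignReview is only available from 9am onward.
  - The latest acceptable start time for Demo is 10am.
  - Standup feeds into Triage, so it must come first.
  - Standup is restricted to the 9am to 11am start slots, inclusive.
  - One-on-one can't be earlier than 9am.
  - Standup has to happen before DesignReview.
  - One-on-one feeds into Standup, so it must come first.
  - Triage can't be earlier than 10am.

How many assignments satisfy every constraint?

Enumerating: DesignReview -> 12pm, Demo -> 8am, One-on-one -> 9am, Standup -> 10am, Triage -> 11am | One-on-one=9am, Standup=10am, Triage=12pm, Demo=8am, DesignReview=11am.

2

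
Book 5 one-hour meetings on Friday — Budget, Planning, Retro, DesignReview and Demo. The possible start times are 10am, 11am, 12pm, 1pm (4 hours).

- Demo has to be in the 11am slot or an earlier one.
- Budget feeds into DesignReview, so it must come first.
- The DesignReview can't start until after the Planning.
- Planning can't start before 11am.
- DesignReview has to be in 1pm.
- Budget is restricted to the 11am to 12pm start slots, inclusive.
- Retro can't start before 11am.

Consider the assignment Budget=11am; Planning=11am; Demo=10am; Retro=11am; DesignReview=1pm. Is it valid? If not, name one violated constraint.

Budget feeds into DesignReview, so it must come first — holds.
Retro can't start before 11am — holds.
The DesignReview can't start until after the Planning — holds.
DesignReview has to be in 1pm — holds.
Demo has to be in the 11am slot or an earlier one — holds.
Planning can't start before 11am — holds.
Budget is restricted to the 11am to 12pm start slots, inclusive — holds.

Valid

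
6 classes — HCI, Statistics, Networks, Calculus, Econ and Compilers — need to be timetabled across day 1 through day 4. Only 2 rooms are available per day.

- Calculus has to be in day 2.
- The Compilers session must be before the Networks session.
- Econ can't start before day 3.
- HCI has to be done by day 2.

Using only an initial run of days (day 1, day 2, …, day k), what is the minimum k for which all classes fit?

The precedence chain requires at least 2 distinct days.
With at most 2 per day and 6 classes, at least 3 days are needed.
Econ can't be placed before day 3, so the schedule must run through at least day 3.
3 works (last occupied day: day 3): for example HCI -> day 1; Econ -> day 3; Compilers -> day 1; Statistics -> day 3; Networks -> day 2; Calculus -> day 2.

3 days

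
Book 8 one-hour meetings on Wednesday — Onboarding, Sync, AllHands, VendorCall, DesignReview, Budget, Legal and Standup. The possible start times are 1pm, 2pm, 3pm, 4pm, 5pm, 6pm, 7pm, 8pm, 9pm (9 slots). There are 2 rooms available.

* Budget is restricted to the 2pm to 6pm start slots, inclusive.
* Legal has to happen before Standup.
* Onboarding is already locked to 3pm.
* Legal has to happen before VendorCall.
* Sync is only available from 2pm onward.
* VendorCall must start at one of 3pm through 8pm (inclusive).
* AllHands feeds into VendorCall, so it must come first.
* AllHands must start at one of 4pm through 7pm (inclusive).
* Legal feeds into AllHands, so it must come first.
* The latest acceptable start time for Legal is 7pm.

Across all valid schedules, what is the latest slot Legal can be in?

6pm

Legal's own window allows nothing later than 7pm; downstream work caps Legal at 6pm.
Legal at 6pm is achievable: VendorCall -> 8pm, Onboarding -> 3pm, AllHands -> 7pm, Standup -> 7pm, Sync -> 2pm, Legal -> 6pm, Budget -> 2pm, DesignReview -> 1pm.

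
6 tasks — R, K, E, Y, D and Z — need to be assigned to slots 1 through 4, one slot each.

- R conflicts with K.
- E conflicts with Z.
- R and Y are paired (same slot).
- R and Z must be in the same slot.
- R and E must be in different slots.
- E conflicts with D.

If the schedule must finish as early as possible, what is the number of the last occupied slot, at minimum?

Could 1 slot be enough, i.e. nothing placed later than 1? No: K can't share with R (1) → nothing is left.
So 1 slot is not enough.
2 works (last occupied slot: 2): for example D -> 1; K -> 2; Y -> 1; E -> 2; R -> 1; Z -> 1.

slot 2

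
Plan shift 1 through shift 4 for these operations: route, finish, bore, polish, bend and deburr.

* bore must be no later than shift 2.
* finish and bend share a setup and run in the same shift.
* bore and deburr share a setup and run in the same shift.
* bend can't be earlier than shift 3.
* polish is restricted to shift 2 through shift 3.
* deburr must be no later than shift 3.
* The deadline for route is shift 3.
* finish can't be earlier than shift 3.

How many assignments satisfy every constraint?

Splitting on route: it can be shift 1 (8), shift 2 (8), shift 3 (8). Listing each branch's schedules as (finish, bore, polish, bend, deburr) by shift number:
route=shift 1: (3,1,2,3,1) (3,1,3,3,1) (3,2,2,3,2) (3,2,3,3,2) (4,1,2,4,1) (4,1,3,4,1) (4,2,2,4,2) (4,2,3,4,2) — 8.
route=shift 2: (3,1,2,3,1) (3,1,3,3,1) (3,2,2,3,2) (3,2,3,3,2) (4,1,2,4,1) (4,1,3,4,1) (4,2,2,4,2) (4,2,3,4,2) — 8.
route=shift 3: (3,1,2,3,1) (3,1,3,3,1) (3,2,2,3,2) (3,2,3,3,2) (4,1,2,4,1) (4,1,3,4,1) (4,2,2,4,2) (4,2,3,4,2) — 8.
Summing: 8 + 8 + 8 = 24.

24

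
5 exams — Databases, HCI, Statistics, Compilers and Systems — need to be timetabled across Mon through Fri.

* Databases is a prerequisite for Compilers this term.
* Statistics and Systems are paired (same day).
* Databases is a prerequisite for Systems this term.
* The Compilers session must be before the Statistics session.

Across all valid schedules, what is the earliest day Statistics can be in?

Precedence pushes Statistics to at least Wed.
Statistics at Wed is achievable: Databases in Mon; Systems in Wed; HCI in Mon; Compilers in Tue; Statistics in Wed.

Wed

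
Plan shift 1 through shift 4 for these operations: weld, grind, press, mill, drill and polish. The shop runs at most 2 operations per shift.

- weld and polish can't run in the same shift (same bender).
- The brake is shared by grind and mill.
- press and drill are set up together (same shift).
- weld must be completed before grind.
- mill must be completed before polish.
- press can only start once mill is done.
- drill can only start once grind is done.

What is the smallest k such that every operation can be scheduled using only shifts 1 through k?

3 shifts

The precedence chain requires at least 3 distinct shifts.
With at most 2 per shift and 6 operations, at least 3 shifts are needed.
3 works (last occupied shift: shift 3): for example grind in shift 2, mill in shift 1, press in shift 3, polish in shift 2, drill in shift 3, weld in shift 1.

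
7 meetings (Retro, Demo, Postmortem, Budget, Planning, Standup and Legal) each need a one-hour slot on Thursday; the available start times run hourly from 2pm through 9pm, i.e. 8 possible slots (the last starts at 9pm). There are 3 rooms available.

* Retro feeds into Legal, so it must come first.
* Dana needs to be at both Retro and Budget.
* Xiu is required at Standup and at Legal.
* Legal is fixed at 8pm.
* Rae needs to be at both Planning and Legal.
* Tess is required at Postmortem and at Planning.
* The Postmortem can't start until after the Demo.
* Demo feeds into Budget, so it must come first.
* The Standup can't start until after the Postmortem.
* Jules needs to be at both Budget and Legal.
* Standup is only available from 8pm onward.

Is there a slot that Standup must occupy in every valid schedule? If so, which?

Standup's window is 8pm–9pm.
Legal is fixed at 8pm, and Standup can't share a slot with Legal.
So Standup must be 9pm.

9pm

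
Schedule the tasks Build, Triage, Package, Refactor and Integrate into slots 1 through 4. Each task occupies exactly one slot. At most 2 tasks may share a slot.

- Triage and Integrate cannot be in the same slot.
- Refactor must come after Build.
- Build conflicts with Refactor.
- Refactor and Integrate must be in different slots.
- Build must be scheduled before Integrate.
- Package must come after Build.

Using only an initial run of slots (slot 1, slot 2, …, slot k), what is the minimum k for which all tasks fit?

The precedence chain requires at least 2 distinct slots.
With at most 2 per slot and 5 tasks, at least 3 slots are needed.
3 works (last occupied slot: 3): for example Triage -> 1, Build -> 1, Integrate -> 3, Package -> 2, Refactor -> 2.

3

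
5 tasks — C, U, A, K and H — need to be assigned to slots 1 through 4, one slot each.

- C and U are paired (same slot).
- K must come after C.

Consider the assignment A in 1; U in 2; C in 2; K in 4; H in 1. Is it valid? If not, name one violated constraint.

C and U are paired (same slot) — holds.
K must come after C — holds.

Yes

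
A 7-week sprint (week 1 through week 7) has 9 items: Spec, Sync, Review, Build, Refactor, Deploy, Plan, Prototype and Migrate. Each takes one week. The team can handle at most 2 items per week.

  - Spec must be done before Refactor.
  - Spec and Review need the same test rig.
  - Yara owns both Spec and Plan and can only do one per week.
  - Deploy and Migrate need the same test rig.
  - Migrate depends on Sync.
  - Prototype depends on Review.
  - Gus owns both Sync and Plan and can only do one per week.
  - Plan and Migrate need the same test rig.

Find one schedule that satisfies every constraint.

Prototype -> week 3, Sync -> week 1, Spec -> week 1, Review -> week 2, Plan -> week 5, Deploy -> week 4, Refactor -> week 2, Build -> week 4, Migrate -> week 3

Checking: Review(week 2) before Prototype(week 3); Sync(week 1) before Migrate(week 3); Spec(week 1) before Refactor(week 2); Plan(week 5) != Migrate(week 3); Sync(week 1) != Plan(week 5); Deploy(week 4) != Migrate(week 3); Spec(week 1) != Review(week 2); Spec(week 1) != Plan(week 5); max 2 per week (cap 2).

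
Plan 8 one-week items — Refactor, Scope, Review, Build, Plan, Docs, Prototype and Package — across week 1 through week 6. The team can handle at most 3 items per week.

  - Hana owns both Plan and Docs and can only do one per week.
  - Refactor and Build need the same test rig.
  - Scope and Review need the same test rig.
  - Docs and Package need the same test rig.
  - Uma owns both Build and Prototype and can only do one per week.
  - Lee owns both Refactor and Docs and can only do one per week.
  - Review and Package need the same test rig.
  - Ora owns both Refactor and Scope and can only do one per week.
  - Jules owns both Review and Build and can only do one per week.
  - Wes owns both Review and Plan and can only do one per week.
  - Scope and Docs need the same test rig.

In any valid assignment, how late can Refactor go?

week 6

Refactor at week 6 is achievable: Refactor -> week 6; Scope -> week 1; Review -> week 2; Build -> week 1; Package -> week 3; Docs -> week 2; Prototype -> week 2; Plan -> week 1.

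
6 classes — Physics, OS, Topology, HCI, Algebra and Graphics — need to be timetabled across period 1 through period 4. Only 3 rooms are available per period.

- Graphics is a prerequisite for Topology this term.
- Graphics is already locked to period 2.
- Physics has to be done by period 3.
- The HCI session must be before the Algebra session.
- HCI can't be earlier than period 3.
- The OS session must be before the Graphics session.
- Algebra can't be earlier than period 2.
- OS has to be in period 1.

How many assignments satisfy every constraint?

6

Splitting on Physics: it can be period 1 (2), period 2 (2), period 3 (2). Listing each branch's schedules as (OS, Topology, HCI, Algebra, Graphics) by period number:
Physics=period 1: (1,3,3,4,2) (1,4,3,4,2) — 2.
Physics=period 2: (1,3,3,4,2) (1,4,3,4,2) — 2.
Physics=period 3: (1,3,3,4,2) (1,4,3,4,2) — 2.
Summing: 2 + 2 + 2 = 6.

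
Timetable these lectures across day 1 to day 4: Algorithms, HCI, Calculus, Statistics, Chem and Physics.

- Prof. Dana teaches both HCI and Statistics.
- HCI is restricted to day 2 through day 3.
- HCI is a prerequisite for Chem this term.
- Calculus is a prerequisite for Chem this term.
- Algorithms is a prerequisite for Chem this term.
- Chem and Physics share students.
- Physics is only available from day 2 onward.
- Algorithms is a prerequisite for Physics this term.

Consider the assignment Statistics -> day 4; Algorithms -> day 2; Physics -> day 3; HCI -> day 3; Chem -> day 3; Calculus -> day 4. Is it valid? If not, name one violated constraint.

Prof. Dana teaches both HCI and Statistics — holds.
HCI is restricted to day 2 through day 3 — holds.
Algorithms is a prerequisite for Chem this term — holds.
Chem and Physics share students — violated.
Physics is only available from day 2 onward — holds.
Algorithms is a prerequisite for Physics this term — holds.
HCI is a prerequisite for Chem this term — violated.
Calculus is a prerequisite for Chem this term — violated.

Invalid. Calculus is a prerequisite for Chem this term.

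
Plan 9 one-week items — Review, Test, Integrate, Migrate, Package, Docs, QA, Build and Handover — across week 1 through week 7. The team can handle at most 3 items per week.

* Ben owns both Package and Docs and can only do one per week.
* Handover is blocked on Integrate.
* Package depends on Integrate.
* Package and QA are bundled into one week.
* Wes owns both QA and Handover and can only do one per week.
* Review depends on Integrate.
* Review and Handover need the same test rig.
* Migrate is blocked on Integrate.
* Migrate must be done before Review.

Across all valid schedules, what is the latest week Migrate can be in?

week 6

Precedence pushes Migrate to at least week 2; downstream work caps Migrate at week 6.
Migrate at week 6 is achievable: QA=week 2, Migrate=week 6, Review=week 7, Docs=week 1, Build=week 2, Integrate=week 1, Test=week 1, Package=week 2, Handover=week 3.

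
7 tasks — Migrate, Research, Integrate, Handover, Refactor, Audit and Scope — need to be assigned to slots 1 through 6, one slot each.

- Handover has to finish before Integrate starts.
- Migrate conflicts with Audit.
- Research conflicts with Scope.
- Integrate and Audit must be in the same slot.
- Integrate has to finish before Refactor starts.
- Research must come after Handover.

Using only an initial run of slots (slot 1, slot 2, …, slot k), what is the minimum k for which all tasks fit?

3

The precedence chain requires at least 3 distinct slots.
3 works (last occupied slot: 3): for example Handover=1; Migrate=1; Scope=1; Integrate=2; Audit=2; Research=2; Refactor=3.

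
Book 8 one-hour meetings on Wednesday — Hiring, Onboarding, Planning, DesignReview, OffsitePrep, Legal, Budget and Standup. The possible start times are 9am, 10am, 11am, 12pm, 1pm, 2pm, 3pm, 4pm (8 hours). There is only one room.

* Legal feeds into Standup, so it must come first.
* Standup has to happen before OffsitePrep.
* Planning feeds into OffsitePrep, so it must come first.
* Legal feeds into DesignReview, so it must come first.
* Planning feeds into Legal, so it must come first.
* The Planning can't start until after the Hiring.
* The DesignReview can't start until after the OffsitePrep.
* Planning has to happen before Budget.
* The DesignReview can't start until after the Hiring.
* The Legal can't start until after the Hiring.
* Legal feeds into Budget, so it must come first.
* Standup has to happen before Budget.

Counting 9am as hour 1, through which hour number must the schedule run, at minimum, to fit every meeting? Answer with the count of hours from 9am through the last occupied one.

The precedence chain requires at least 6 distinct hours.
With at most 1 per hour and 8 meetings, at least 8 hours are needed.
8 works (last occupied hour: 4pm): for example OffsitePrep=1pm; Hiring=9am; DesignReview=2pm; Onboarding=4pm; Legal=11am; Planning=10am; Standup=12pm; Budget=3pm.

8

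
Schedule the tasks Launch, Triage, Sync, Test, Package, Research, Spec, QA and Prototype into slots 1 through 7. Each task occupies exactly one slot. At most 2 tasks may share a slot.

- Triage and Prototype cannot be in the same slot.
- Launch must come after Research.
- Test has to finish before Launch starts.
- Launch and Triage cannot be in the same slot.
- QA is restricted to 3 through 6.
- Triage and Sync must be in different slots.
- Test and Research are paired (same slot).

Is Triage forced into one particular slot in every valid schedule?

No

Triage can be 1 (e.g. Sync in 4, Prototype in 5, Research in 2, Test in 2, Triage in 1, QA in 3, Spec in 4, Package in 1, Launch in 3) or 2 (e.g. Triage in 2; Prototype in 5; Spec in 4; Sync in 4; Package in 2; Research in 1; Launch in 3; QA in 3; Test in 1).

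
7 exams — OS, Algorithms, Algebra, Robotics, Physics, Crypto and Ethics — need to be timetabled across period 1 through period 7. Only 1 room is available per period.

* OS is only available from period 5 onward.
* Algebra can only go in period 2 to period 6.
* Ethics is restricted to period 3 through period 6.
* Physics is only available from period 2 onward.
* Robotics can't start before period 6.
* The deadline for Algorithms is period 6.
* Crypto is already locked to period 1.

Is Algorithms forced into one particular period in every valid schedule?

No

Algorithms can be period 2 (e.g. Algebra in period 4, Physics in period 7, Crypto in period 1, Ethics in period 3, OS in period 5, Robotics in period 6, Algorithms in period 2) or period 3 (e.g. Algorithms -> period 3; Robotics -> period 6; OS -> period 5; Algebra -> period 2; Physics -> period 7; Crypto -> period 1; Ethics -> period 4).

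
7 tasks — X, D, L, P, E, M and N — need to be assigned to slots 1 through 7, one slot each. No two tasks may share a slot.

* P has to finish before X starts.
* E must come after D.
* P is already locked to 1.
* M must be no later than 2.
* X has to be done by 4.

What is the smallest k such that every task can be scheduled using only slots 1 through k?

The precedence chain requires at least 2 distinct slots.
With at most 1 per slot and 7 tasks, at least 7 slots are needed.
7 works (last occupied slot: 7): for example M -> 2; E -> 5; X -> 3; N -> 7; P -> 1; D -> 4; L -> 6.

7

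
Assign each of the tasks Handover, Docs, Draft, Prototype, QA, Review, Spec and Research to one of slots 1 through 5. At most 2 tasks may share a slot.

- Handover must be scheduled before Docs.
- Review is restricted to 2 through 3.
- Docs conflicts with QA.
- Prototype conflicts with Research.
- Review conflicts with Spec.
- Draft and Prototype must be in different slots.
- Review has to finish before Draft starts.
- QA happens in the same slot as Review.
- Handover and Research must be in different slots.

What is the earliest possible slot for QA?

QA must be in the same slot as Review, which can't be before 2, so QA is at least 2; QA must be in the same slot as Review, which can't be after 3, so QA is at most 3.
QA at 2 is achievable: Spec in 4, Research in 4, Review in 2, Draft in 3, Docs in 3, Prototype in 1, QA in 2, Handover in 1.

2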